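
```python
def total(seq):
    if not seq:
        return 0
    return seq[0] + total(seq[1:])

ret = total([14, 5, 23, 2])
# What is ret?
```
Call trace:
total(seq=[14, 5, 23, 2])
  total(seq=[5, 23, 2])
    total(seq=[23, 2])
      total(seq=[2])
        total(seq=[])
        -> return 0
      -> return 2
    -> return 25
  -> return 30
-> return 44

Final answer: 44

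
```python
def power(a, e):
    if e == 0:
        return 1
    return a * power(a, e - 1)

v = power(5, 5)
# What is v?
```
Call trace:
power(a=5, e=5)
  power(a=5, e=4)
    power(a=5, e=3)
      power(a=5, e=2)
        power(a=5, e=1)
          power(a=5, e=0)
          -> return 1
        -> return 5
      -> return 25
    -> return 125
  -> return 625
-> return 3125

Final answer: 3125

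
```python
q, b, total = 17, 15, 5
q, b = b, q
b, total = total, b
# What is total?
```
Trace:
  q=17, b=15, total=5
  q=15, b=17, total=5
  q=15, b=5, total=17

Final answer: 17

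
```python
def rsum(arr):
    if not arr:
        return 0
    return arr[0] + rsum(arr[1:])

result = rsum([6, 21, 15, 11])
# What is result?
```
Call trace:
rsum(arr=[6, 21, 15, 11])
  rsum(arr=[21, 15, 11])
    rsum(arr=[15, 11])
      rsum(arr=[11])
        rsum(arr=[])
        -> return 0
      -> return 11
    -> return 26
  -> return 47
-> return 53

Final answer: 53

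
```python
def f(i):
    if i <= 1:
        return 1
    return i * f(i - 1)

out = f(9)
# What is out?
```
Call trace:
f(i=9)
  f(i=8)
    f(i=7)
      f(i=6)
        f(i=5)
          f(i=4)
            f(i=3)
              f(i=2)
                f(i=1)
                -> return 1
              -> return 2
            -> return 6
          -> return 24
        -> return 120
      -> return 720
    -> return 5040
  -> return 40320
-> return 362880

Final answer: 362880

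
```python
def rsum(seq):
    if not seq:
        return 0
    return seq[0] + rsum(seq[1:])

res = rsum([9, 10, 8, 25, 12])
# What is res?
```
Call trace:
rsum(seq=[9, 10, 8, 25, 12])
  rsum(seq=[10, 8, 25, 12])
    rsum(seq=[8, 25, 12])
      rsum(seq=[25, 12])
        rsum(seq=[12])
          rsum(seq=[])
          -> return 0
        -> return 12
      -> return 37
    -> return 45
  -> return 55
-> return 64

Final answer: 64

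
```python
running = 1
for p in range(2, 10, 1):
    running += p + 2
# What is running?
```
Trace:
  running=1
  running=5, p=2
  running=10, p=3
  running=16, p=4
  running=23, p=5
  running=31, p=6
  running=40, p=7
  running=50, p=8
  running=61, p=9

Final answer: 61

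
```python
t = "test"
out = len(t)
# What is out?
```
Trace:
  t='test'
  t='test', out=4

Final answer: 4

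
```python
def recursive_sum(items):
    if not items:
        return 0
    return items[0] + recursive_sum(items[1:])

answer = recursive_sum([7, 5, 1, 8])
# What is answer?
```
Call trace:
recursive_sum(items=[7, 5, 1, 8])
  recursive_sum(items=[5, 1, 8])
    recursive_sum(items=[1, 8])
      recursive_sum(items=[8])
        recursive_sum(items=[])
        -> return 0
      -> return 8
    -> return 9
  -> return 14
-> return 21

Final answer: 21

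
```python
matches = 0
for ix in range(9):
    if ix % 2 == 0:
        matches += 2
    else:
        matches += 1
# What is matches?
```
Trace:
  matches=0
  matches=2, ix=0
  matches=3, ix=1
  matches=5, ix=2
  matches=6, ix=3
  matches=8, ix=4
  matches=9, ix=5
  matches=11, ix=6
  matches=12, ix=7
  matches=14, ix=8

Final answer: 14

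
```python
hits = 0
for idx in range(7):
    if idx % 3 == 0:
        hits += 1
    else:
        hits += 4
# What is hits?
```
Trace:
  hits=0
  hits=1, idx=0
  hits=5, idx=1
  hits=9, idx=2
  hits=10, idx=3
  hits=14, idx=4
  hits=18, idx=5
  hits=19, idx=6

Final answer: 19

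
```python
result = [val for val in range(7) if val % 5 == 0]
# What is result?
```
Trace:
  val=0
  val=1
  val=2
  val=3
  val=4
  val=5
  val=6
  result=[0, 5]

Final answer: [0, 5]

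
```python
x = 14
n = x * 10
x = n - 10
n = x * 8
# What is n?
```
Trace:
  x=14
  x=14, n=140
  x=130, n=140
  x=130, n=1040

Final answer: 1040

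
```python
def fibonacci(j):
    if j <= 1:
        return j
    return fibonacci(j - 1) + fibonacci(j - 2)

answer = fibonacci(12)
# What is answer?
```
Call trace (a repeated sub-call is expanded the first time; later identical calls just restate its return value):
fibonacci(j=12)
  fibonacci(j=11)
    fibonacci(j=10)
      fibonacci(j=9)
        fibonacci(j=8)
          fibonacci(j=7)
            fibonacci(j=6)
              fibonacci(j=5)
                fibonacci(j=4)
                  fibonacci(j=3)
                    fibonacci(j=2)
                      fibonacci(j=1)
                      -> return 1
                      fibonacci(j=0)
                      -> return 0
                    -> return 1
                    fibonacci(j=1)
                    -> return 1
                  -> return 2
                  fibonacci(j=2) -> return 1  (same call as traced above)
                -> return 3
                fibonacci(j=3) -> return 2  (same call as traced above)
              -> return 5
              fibonacci(j=4) -> return 3  (same call as traced above)
            -> return 8
            fibonacci(j=5) -> return 5  (same call as traced above)
          -> return 13
          fibonacci(j=6) -> return 8  (same call as traced above)
        -> return 21
        fibonacci(j=7) -> return 13  (same call as traced above)
      -> return 34
      fibonacci(j=8) -> return 21  (same call as traced above)
    -> return 55
    fibonacci(j=9) -> return 34  (same call as traced above)
  -> return 89
  fibonacci(j=10) -> return 55  (same call as traced above)
-> return 144

Final answer: 144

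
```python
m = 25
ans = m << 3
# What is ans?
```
Trace:
  m=25
  m=25, ans=200

Final answer: 200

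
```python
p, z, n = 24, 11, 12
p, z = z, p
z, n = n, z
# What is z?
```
Trace:
  p=24, z=11, n=12
  p=11, z=24, n=12
  p=11, z=12, n=24

Final answer: 12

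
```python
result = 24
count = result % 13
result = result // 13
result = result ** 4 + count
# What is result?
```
Trace:
  result=24
  result=24, count=11
  result=1, count=11
  result=12, count=11

Final answer: 12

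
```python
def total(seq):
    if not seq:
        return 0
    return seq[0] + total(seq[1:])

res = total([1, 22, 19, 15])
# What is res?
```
Call trace:
total(seq=[1, 22, 19, 15])
  total(seq=[22, 19, 15])
    total(seq=[19, 15])
      total(seq=[15])
        total(seq=[])
        -> return 0
      -> return 15
    -> return 34
  -> return 56
-> return 57

Final answer: 57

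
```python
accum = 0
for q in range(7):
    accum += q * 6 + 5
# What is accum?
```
Trace:
  accum=0
  accum=5, q=0
  accum=16, q=1
  accum=33, q=2
  accum=56, q=3
  accum=85, q=4
  accum=120, q=5
  accum=161, q=6

Final answer: 161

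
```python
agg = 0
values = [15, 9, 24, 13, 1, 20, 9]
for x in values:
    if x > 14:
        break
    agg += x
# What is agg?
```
Trace:
  agg=0
  agg=0, x=15

Final answer: 0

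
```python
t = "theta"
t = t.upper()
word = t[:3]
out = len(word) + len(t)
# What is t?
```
Trace:
  t='theta'
  t='THETA'
  t='THETA', word='THE'
  t='THETA', word='THE', out=8

Final answer: 'THETA'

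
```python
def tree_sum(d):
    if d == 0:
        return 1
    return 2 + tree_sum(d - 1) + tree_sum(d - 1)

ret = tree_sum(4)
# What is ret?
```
Call trace (a repeated sub-call is expanded the first time; later identical calls just restate its return value):
tree_sum(d=4)
  tree_sum(d=3)
    tree_sum(d=2)
      tree_sum(d=1)
        tree_sum(d=0)
        -> return 1
        tree_sum(d=0)
        -> return 1
      -> return 4
      tree_sum(d=1) -> return 4  (same call as traced above)
    -> return 10
    tree_sum(d=2) -> return 10  (same call as traced above)
  -> return 22
  tree_sum(d=3) -> return 22  (same call as traced above)
-> return 46

Final answer: 46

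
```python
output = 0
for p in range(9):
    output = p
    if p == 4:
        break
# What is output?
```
Trace:
  output=0
  output=0, p=0
  output=1, p=1
  output=2, p=2
  output=3, p=3
  output=4, p=4

Final answer: 4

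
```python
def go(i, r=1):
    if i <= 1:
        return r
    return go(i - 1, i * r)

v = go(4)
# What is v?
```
Call trace:
go(i=4, r=1)
  go(i=3, r=4)
    go(i=2, r=12)
      go(i=1, r=24)
      -> return 24
    -> return 24
  -> return 24
-> return 24

Final answer: 24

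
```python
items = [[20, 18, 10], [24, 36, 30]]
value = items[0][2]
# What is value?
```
Trace:
  items=[[20, 18, 10], [24, 36, 30]]
  items=[[20, 18, 10], [24, 36, 30]], value=10

Final answer: 10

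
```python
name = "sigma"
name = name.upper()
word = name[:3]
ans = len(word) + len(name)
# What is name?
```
Trace:
  name='sigma'
  name='SIGMA'
  name='SIGMA', word='SIG'
  name='SIGMA', word='SIG', ans=8

Final answer: 'SIGMA'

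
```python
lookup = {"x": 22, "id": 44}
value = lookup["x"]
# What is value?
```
Trace:
  lookup={'x': 22, 'id': 44}
  lookup={'x': 22, 'id': 44}, value=22

Final answer: 22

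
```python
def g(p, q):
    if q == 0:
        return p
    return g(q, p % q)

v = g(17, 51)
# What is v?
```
Call trace:
g(p=17, q=51)
  g(p=51, q=17)
    g(p=17, q=0)
    -> return 17
  -> return 17
-> return 17

Final answer: 17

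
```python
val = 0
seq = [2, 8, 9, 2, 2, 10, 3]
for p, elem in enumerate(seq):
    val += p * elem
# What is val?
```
Trace:
  val=0
  val=0, p=0, elem=2
  val=8, p=1, elem=8
  val=26, p=2, elem=9
  val=32, p=3, elem=2
  val=40, p=4, elem=2
  val=90, p=5, elem=10
  val=108, p=6, elem=3

Final answer: 108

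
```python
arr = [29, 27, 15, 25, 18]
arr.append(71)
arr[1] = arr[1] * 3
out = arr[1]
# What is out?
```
Trace:
  arr=[29, 27, 15, 25, 18]
  arr=[29, 27, 15, 25, 18, 71]
  arr=[29, 81, 15, 25, 18, 71]
  arr=[29, 81, 15, 25, 18, 71], out=81

Final answer: 81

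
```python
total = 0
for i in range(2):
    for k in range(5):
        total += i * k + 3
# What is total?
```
Trace:
  total=0
  total=3, i=0, k=0
  total=6, i=0, k=1
  total=9, i=0, k=2
  total=12, i=0, k=3
  total=15, i=0, k=4
  total=18, i=1, k=0
  total=22, i=1, k=1
  total=27, i=1, k=2
  total=33, i=1, k=3
  total=40, i=1, k=4

Final answer: 40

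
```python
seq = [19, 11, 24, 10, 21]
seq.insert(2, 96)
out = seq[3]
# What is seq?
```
Trace:
  seq=[19, 11, 24, 10, 21]
  seq=[19, 11, 96, 24, 10, 21]
  seq=[19, 11, 96, 24, 10, 21], out=24

Final answer: [19, 11, 96, 24, 10, 21]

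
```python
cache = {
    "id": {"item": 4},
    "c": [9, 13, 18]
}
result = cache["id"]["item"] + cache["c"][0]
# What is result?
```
Trace:
  cache={'id': {'item': 4}, 'c': [9, 13, 18]}
  cache={'id': {'item': 4}, 'c': [9, 13, 18]}, result=13

Final answer: 13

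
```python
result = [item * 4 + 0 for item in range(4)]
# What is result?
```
Trace:
  item=0
  item=1
  item=2
  item=3
  result=[0, 4, 8, 12]

Final answer: [0, 4, 8, 12]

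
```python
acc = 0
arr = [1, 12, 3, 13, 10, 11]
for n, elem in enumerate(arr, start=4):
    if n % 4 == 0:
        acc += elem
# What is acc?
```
Trace:
  acc=0
  acc=1, n=4, elem=1
  acc=1, n=5, elem=12
  acc=1, n=6, elem=3
  acc=1, n=7, elem=13
  acc=11, n=8, elem=10
  acc=11, n=9, elem=11

Final answer: 11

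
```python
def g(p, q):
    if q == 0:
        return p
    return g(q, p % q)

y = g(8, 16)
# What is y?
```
Call trace:
g(p=8, q=16)
  g(p=16, q=8)
    g(p=8, q=0)
    -> return 8
  -> return 8
-> return 8

Final answer: 8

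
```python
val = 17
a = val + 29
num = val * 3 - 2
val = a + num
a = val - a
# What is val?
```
Trace:
  val=17
  val=17, a=46
  val=17, a=46, num=49
  val=95, a=46, num=49
  val=95, a=49, num=49

Final answer: 95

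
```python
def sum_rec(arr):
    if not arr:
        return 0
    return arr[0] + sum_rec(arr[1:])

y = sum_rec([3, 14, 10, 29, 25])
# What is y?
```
Call trace:
sum_rec(arr=[3, 14, 10, 29, 25])
  sum_rec(arr=[14, 10, 29, 25])
    sum_rec(arr=[10, 29, 25])
      sum_rec(arr=[29, 25])
        sum_rec(arr=[25])
          sum_rec(arr=[])
          -> return 0
        -> return 25
      -> return 54
    -> return 64
  -> return 78
-> return 81

Final answer: 81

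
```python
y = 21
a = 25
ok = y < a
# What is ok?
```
Trace:
  y=21
  y=21, a=25
  y=21, a=25, ok=True

Final answer: True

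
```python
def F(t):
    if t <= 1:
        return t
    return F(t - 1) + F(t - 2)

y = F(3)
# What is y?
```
Call trace:
F(t=3)
  F(t=2)
    F(t=1)
    -> return 1
    F(t=0)
    -> return 0
  -> return 1
  F(t=1)
  -> return 1
-> return 2

Final answer: 2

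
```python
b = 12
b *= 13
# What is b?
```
Trace:
  b=12
  b=156

Final answer: 156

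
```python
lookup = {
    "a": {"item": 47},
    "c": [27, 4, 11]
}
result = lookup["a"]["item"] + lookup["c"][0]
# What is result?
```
Trace:
  lookup={'a': {'item': 47}, 'c': [27, 4, 11]}
  lookup={'a': {'item': 47}, 'c': [27, 4, 11]}, result=74

Final answer: 74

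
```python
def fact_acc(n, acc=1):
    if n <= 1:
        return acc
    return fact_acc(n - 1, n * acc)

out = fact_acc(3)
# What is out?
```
Call trace:
fact_acc(n=3, acc=1)
  fact_acc(n=2, acc=3)
    fact_acc(n=1, acc=6)
    -> return 6
  -> return 6
-> return 6

Final answer: 6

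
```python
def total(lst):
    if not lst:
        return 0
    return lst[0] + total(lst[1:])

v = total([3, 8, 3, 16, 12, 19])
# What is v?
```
Call trace:
total(lst=[3, 8, 3, 16, 12, 19])
  total(lst=[8, 3, 16, 12, 19])
    total(lst=[3, 16, 12, 19])
      total(lst=[16, 12, 19])
        total(lst=[12, 19])
          total(lst=[19])
            total(lst=[])
            -> return 0
          -> return 19
        -> return 31
      -> return 47
    -> return 50
  -> return 58
-> return 61

Final answer: 61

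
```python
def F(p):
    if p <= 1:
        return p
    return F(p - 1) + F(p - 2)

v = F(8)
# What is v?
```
Call trace (a repeated sub-call is expanded the first time; later identical calls just restate its return value):
F(p=8)
  F(p=7)
    F(p=6)
      F(p=5)
        F(p=4)
          F(p=3)
            F(p=2)
              F(p=1)
              -> return 1
              F(p=0)
              -> return 0
            -> return 1
            F(p=1)
            -> return 1
          -> return 2
          F(p=2) -> return 1  (same call as traced above)
        -> return 3
        F(p=3) -> return 2  (same call as traced above)
      -> return 5
      F(p=4) -> return 3  (same call as traced above)
    -> return 8
    F(p=5) -> return 5  (same call as traced above)
  -> return 13
  F(p=6) -> return 8  (same call as traced above)
-> return 21

Final answer: 21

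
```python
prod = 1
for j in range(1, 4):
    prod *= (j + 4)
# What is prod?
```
Trace:
  prod=1
  prod=5, j=1
  prod=30, j=2
  prod=210, j=3

Final answer: 210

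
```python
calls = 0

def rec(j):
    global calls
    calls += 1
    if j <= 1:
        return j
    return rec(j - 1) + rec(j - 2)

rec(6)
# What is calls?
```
Call trace (a repeated sub-call is expanded the first time; later identical calls just restate its return value):
rec(j=6)
  rec(j=5)
    rec(j=4)
      rec(j=3)
        rec(j=2)
          rec(j=1)
          -> return 1
          rec(j=0)
          -> return 0
        -> return 1
        rec(j=1)
        -> return 1
      -> return 2
      rec(j=2) -> return 1  (same call as traced above)
    -> return 3
    rec(j=3) -> return 2  (same call as traced above)
  -> return 5
  rec(j=4) -> return 3  (same call as traced above)
-> return 8

calls is incremented once per call, so count the calls in each subtree. Let C(j) = number of calls made by rec(j).
C(0) = C(1) = 1 (base case, no recursion); C(j) = 1 + C(j - 1) + C(j - 2) otherwise.
C(2) = 1 + C(1) + C(0) = 1 + 1 + 1 = 3
C(3) = 1 + C(2) + C(1) = 1 + 3 + 1 = 5
C(4) = 1 + C(3) + C(2) = 1 + 5 + 3 = 9
C(5) = 1 + C(4) + C(3) = 1 + 9 + 5 = 15
C(6) = 1 + C(5) + C(4) = 1 + 15 + 9 = 25
calls = C(6) = 25

Final answer: 25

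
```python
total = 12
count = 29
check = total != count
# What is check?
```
Trace:
  total=12
  total=12, count=29
  total=12, count=29, check=True

Final answer: True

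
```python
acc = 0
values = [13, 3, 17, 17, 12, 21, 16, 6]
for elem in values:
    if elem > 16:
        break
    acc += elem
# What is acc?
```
Trace:
  acc=0
  acc=13, elem=13
  acc=16, elem=3
  acc=16, elem=17

Final answer: 16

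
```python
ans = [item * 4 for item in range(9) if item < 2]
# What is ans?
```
Trace:
  item=0
  item=1
  item=2
  item=3
  item=4
  item=5
  item=6
  item=7
  item=8
  ans=[0, 4]

Final answer: [0, 4]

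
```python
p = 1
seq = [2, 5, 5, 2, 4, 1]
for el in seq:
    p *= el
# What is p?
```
Trace:
  p=1
  p=2, el=2
  p=10, el=5
  p=50, el=5
  p=100, el=2
  p=400, el=4
  p=400, el=1

Final answer: 400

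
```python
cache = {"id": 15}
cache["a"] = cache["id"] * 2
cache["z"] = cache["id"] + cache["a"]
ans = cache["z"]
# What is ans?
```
Trace:
  cache={'id': 15}
  cache={'id': 15, 'a': 30}
  cache={'id': 15, 'a': 30, 'z': 45}
  cache={'id': 15, 'a': 30, 'z': 45}, ans=45

Final answer: 45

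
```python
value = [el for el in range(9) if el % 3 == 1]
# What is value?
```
Trace:
  el=0
  el=1
  el=2
  el=3
  el=4
  el=5
  el=6
  el=7
  el=8
  value=[1, 4, 7]

Final answer: [1, 4, 7]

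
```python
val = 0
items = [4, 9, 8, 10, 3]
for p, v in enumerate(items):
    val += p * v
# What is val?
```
Trace:
  val=0
  val=0, p=0, v=4
  val=9, p=1, v=9
  val=25, p=2, v=8
  val=55, p=3, v=10
  val=67, p=4, v=3

Final answer: 67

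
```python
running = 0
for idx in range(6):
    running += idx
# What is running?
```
Trace:
  running=0
  running=0, idx=0
  running=1, idx=1
  running=3, idx=2
  running=6, idx=3
  running=10, idx=4
  running=15, idx=5

Final answer: 15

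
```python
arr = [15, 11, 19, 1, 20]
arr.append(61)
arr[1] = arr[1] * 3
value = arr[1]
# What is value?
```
Trace:
  arr=[15, 11, 19, 1, 20]
  arr=[15, 11, 19, 1, 20, 61]
  arr=[15, 33, 19, 1, 20, 61]
  arr=[15, 33, 19, 1, 20, 61], value=33

Final answer: 33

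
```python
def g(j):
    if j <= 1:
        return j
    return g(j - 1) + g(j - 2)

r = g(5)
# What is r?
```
Call trace (a repeated sub-call is expanded the first time; later identical calls just restate its return value):
g(j=5)
  g(j=4)
    g(j=3)
      g(j=2)
        g(j=1)
        -> return 1
        g(j=0)
        -> return 0
      -> return 1
      g(j=1)
      -> return 1
    -> return 2
    g(j=2) -> return 1  (same call as traced above)
  -> return 3
  g(j=3) -> return 2  (same call as traced above)
-> return 5

Final answer: 5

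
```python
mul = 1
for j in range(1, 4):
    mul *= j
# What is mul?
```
Trace:
  mul=1
  mul=1, j=1
  mul=2, j=2
  mul=6, j=3

Final answer: 6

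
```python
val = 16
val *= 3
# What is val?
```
Trace:
  val=16
  val=48

Final answer: 48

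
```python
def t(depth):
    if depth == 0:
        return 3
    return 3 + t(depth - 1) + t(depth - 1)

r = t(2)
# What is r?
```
Call trace (a repeated sub-call is expanded the first time; later identical calls just restate its return value):
t(depth=2)
  t(depth=1)
    t(depth=0)
    -> return 3
    t(depth=0)
    -> return 3
  -> return 9
  t(depth=1) -> return 9  (same call as traced above)
-> return 21

Final answer: 21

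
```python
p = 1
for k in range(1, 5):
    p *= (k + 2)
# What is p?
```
Trace:
  p=1
  p=3, k=1
  p=12, k=2
  p=60, k=3
  p=360, k=4

Final answer: 360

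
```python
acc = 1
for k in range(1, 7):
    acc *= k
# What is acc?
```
Trace:
  acc=1
  acc=1, k=1
  acc=2, k=2
  acc=6, k=3
  acc=24, k=4
  acc=120, k=5
  acc=720, k=6

Final answer: 720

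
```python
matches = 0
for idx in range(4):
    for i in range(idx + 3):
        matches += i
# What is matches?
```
Trace:
  matches=0
  matches=0, idx=0, i=0
  matches=1, idx=0, i=1
  matches=3, idx=0, i=2
  matches=3, idx=1, i=0
  matches=4, idx=1, i=1
  matches=6, idx=1, i=2
  matches=9, idx=1, i=3
  matches=9, idx=2, i=0
  matches=10, idx=2, i=1
  matches=12, idx=2, i=2
  matches=15, idx=2, i=3
  matches=19, idx=2, i=4
  matches=19, idx=3, i=0
  matches=20, idx=3, i=1
  matches=22, idx=3, i=2
  matches=25, idx=3, i=3
  matches=29, idx=3, i=4
  matches=34, idx=3, i=5

Final answer: 34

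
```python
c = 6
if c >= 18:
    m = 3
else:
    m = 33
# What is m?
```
Trace:
  c=6
  c=6, m=33

Final answer: 33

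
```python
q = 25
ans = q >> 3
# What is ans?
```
Trace:
  q=25
  q=25, ans=3

Final answer: 3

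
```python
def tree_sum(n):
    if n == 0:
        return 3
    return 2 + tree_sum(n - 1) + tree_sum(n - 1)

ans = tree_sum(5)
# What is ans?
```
Call trace (a repeated sub-call is expanded the first time; later identical calls just restate its return value):
tree_sum(n=5)
  tree_sum(n=4)
    tree_sum(n=3)
      tree_sum(n=2)
        tree_sum(n=1)
          tree_sum(n=0)
          -> return 3
          tree_sum(n=0)
          -> return 3
        -> return 8
        tree_sum(n=1) -> return 8  (same call as traced above)
      -> return 18
      tree_sum(n=2) -> return 18  (same call as traced above)
    -> return 38
    tree_sum(n=3) -> return 38  (same call as traced above)
  -> return 78
  tree_sum(n=4) -> return 78  (same call as traced above)
-> return 158

Final answer: 158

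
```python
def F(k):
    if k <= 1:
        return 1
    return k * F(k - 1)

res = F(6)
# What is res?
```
Call trace:
F(k=6)
  F(k=5)
    F(k=4)
      F(k=3)
        F(k=2)
          F(k=1)
          -> return 1
        -> return 2
      -> return 6
    -> return 24
  -> return 120
-> return 720

Final answer: 720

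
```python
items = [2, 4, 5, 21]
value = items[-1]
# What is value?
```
Trace:
  items=[2, 4, 5, 21]
  items=[2, 4, 5, 21], value=21

Final answer: 21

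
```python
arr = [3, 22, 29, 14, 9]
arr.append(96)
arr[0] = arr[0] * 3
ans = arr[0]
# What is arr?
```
Trace:
  arr=[3, 22, 29, 14, 9]
  arr=[3, 22, 29, 14, 9, 96]
  arr=[9, 22, 29, 14, 9, 96]
  arr=[9, 22, 29, 14, 9, 96], ans=9

Final answer: [9, 22, 29, 14, 9, 96]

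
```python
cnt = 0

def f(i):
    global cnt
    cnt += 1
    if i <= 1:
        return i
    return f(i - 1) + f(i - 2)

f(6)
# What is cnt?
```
Call trace (a repeated sub-call is expanded the first time; later identical calls just restate its return value):
f(i=6)
  f(i=5)
    f(i=4)
      f(i=3)
        f(i=2)
          f(i=1)
          -> return 1
          f(i=0)
          -> return 0
        -> return 1
        f(i=1)
        -> return 1
      -> return 2
      f(i=2) -> return 1  (same call as traced above)
    -> return 3
    f(i=3) -> return 2  (same call as traced above)
  -> return 5
  f(i=4) -> return 3  (same call as traced above)
-> return 8

cnt is incremented once per call, so count the calls in each subtree. Let C(i) = number of calls made by f(i).
C(0) = C(1) = 1 (base case, no recursion); C(i) = 1 + C(i - 1) + C(i - 2) otherwise.
C(2) = 1 + C(1) + C(0) = 1 + 1 + 1 = 3
C(3) = 1 + C(2) + C(1) = 1 + 3 + 1 = 5
C(4) = 1 + C(3) + C(2) = 1 + 5 + 3 = 9
C(5) = 1 + C(4) + C(3) = 1 + 9 + 5 = 15
C(6) = 1 + C(5) + C(4) = 1 + 15 + 9 = 25
cnt = C(6) = 25

Final answer: 25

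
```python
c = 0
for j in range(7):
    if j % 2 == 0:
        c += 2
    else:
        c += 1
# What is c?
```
Trace:
  c=0
  c=2, j=0
  c=3, j=1
  c=5, j=2
  c=6, j=3
  c=8, j=4
  c=9, j=5
  c=11, j=6

Final answer: 11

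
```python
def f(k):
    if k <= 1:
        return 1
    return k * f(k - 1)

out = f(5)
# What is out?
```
Call trace:
f(k=5)
  f(k=4)
    f(k=3)
      f(k=2)
        f(k=1)
        -> return 1
      -> return 2
    -> return 6
  -> return 24
-> return 120

Final answer: 120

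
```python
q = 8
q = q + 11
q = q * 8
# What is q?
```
Trace:
  q=8
  q=19
  q=152

Final answer: 152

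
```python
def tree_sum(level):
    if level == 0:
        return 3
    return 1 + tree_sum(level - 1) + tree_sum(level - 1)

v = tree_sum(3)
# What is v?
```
Call trace (a repeated sub-call is expanded the first time; later identical calls just restate its return value):
tree_sum(level=3)
  tree_sum(level=2)
    tree_sum(level=1)
      tree_sum(level=0)
      -> return 3
      tree_sum(level=0)
      -> return 3
    -> return 7
    tree_sum(level=1) -> return 7  (same call as traced above)
  -> return 15
  tree_sum(level=2) -> return 15  (same call as traced above)
-> return 31

Final answer: 31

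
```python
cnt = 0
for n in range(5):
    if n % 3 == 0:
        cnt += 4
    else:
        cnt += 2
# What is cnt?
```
Trace:
  cnt=0
  cnt=4, n=0
  cnt=6, n=1
  cnt=8, n=2
  cnt=12, n=3
  cnt=14, n=4

Final answer: 14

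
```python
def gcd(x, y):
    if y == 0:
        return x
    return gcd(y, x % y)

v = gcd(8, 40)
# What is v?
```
Call trace:
gcd(x=8, y=40)
  gcd(x=40, y=8)
    gcd(x=8, y=0)
    -> return 8
  -> return 8
-> return 8

Final answer: 8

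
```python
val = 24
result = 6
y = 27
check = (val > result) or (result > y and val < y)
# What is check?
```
Trace:
  val=24
  val=24, result=6
  val=24, result=6, y=27
  val=24, result=6, y=27, check=True

Final answer: True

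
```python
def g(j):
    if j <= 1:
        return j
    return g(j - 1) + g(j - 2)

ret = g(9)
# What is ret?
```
Call trace (a repeated sub-call is expanded the first time; later identical calls just restate its return value):
g(j=9)
  g(j=8)
    g(j=7)
      g(j=6)
        g(j=5)
          g(j=4)
            g(j=3)
              g(j=2)
                g(j=1)
                -> return 1
                g(j=0)
                -> return 0
              -> return 1
              g(j=1)
              -> return 1
            -> return 2
            g(j=2) -> return 1  (same call as traced above)
          -> return 3
          g(j=3) -> return 2  (same call as traced above)
        -> return 5
        g(j=4) -> return 3  (same call as traced above)
      -> return 8
      g(j=5) -> return 5  (same call as traced above)
    -> return 13
    g(j=6) -> return 8  (same call as traced above)
  -> return 21
  g(j=7) -> return 13  (same call as traced above)
-> return 34

Final answer: 34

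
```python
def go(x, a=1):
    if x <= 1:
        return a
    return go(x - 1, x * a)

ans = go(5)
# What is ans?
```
Call trace:
go(x=5, a=1)
  go(x=4, a=5)
    go(x=3, a=20)
      go(x=2, a=60)
        go(x=1, a=120)
        -> return 120
      -> return 120
    -> return 120
  -> return 120
-> return 120

Final answer: 120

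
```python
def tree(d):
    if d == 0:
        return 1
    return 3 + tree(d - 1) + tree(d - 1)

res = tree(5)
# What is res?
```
Call trace (a repeated sub-call is expanded the first time; later identical calls just restate its return value):
tree(d=5)
  tree(d=4)
    tree(d=3)
      tree(d=2)
        tree(d=1)
          tree(d=0)
          -> return 1
          tree(d=0)
          -> return 1
        -> return 5
        tree(d=1) -> return 5  (same call as traced above)
      -> return 13
      tree(d=2) -> return 13  (same call as traced above)
    -> return 29
    tree(d=3) -> return 29  (same call as traced above)
  -> return 61
  tree(d=4) -> return 61  (same call as traced above)
-> return 125

Final answer: 125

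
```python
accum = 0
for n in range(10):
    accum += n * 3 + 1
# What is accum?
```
Trace:
  accum=0
  accum=1, n=0
  accum=5, n=1
  accum=12, n=2
  accum=22, n=3
  accum=35, n=4
  accum=51, n=5
  accum=70, n=6
  accum=92, n=7
  accum=117, n=8
  accum=145, n=9

Final answer: 145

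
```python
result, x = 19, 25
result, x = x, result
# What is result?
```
Trace:
  result=19, x=25
  result=25, x=19

Final answer: 25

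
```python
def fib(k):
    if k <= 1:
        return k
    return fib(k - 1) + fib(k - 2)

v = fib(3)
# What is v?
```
Call trace:
fib(k=3)
  fib(k=2)
    fib(k=1)
    -> return 1
    fib(k=0)
    -> return 0
  -> return 1
  fib(k=1)
  -> return 1
-> return 2

Final answer: 2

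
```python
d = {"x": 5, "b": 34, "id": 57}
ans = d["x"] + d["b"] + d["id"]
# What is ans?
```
Trace:
  d={'x': 5, 'b': 34, 'id': 57}
  d={'x': 5, 'b': 34, 'id': 57}, ans=96

Final answer: 96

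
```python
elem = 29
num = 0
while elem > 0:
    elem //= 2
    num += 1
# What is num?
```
Trace:
  elem=29
  elem=29, num=0
  elem=14, num=1
  elem=7, num=2
  elem=3, num=3
  elem=1, num=4
  elem=0, num=5

Final answer: 5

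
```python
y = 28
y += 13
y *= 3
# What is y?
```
Trace:
  y=28
  y=41
  y=123

Final answer: 123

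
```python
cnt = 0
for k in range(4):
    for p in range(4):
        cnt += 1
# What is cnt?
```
Trace:
  cnt=0
  cnt=1, k=0, p=0
  cnt=2, k=0, p=1
  cnt=3, k=0, p=2
  cnt=4, k=0, p=3
  cnt=5, k=1, p=0
  cnt=6, k=1, p=1
  cnt=7, k=1, p=2
  cnt=8, k=1, p=3
  cnt=9, k=2, p=0
  cnt=10, k=2, p=1
  cnt=11, k=2, p=2
  cnt=12, k=2, p=3
  cnt=13, k=3, p=0
  cnt=14, k=3, p=1
  cnt=15, k=3, p=2
  cnt=16, k=3, p=3

Final answer: 16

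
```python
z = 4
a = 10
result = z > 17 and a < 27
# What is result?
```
Trace:
  z=4
  z=4, a=10
  z=4, a=10, result=False

Final answer: False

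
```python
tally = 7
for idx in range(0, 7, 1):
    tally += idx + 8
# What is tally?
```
Trace:
  tally=7
  tally=15, idx=0
  tally=24, idx=1
  tally=34, idx=2
  tally=45, idx=3
  tally=57, idx=4
  tally=70, idx=5
  tally=84, idx=6

Final answer: 84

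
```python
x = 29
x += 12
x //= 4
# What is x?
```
Trace:
  x=29
  x=41
  x=10

Final answer: 10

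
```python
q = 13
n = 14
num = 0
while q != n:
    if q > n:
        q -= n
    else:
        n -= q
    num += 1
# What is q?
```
Trace:
  q=13
  q=13, n=14
  q=13, n=14, num=0
  q=13, n=1, num=1
  q=12, n=1, num=2
  q=11, n=1, num=3
  q=10, n=1, num=4
  q=9, n=1, num=5
  q=8, n=1, num=6
  q=7, n=1, num=7
  q=6, n=1, num=8
  q=5, n=1, num=9
  q=4, n=1, num=10
  q=3, n=1, num=11
  q=2, n=1, num=12
  q=1, n=1, num=13

Final answer: 1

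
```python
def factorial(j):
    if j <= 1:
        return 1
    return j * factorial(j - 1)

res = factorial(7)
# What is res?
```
Call trace:
factorial(j=7)
  factorial(j=6)
    factorial(j=5)
      factorial(j=4)
        factorial(j=3)
          factorial(j=2)
            factorial(j=1)
            -> return 1
          -> return 2
        -> return 6
      -> return 24
    -> return 120
  -> return 720
-> return 5040

Final answer: 5040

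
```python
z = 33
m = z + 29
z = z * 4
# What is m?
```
Trace:
  z=33
  z=33, m=62
  z=132, m=62

Final answer: 62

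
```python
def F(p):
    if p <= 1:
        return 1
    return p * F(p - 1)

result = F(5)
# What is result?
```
Call trace:
F(p=5)
  F(p=4)
    F(p=3)
      F(p=2)
        F(p=1)
        -> return 1
      -> return 2
    -> return 6
  -> return 24
-> return 120

Final answer: 120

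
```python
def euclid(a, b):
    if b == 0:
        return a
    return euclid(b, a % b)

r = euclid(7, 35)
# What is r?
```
Call trace:
euclid(a=7, b=35)
  euclid(a=35, b=7)
    euclid(a=7, b=0)
    -> return 7
  -> return 7
-> return 7

Final answer: 7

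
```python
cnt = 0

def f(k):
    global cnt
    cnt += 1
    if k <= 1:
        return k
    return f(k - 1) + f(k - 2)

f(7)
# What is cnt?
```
Call trace (a repeated sub-call is expanded the first time; later identical calls just restate its return value):
f(k=7)
  f(k=6)
    f(k=5)
      f(k=4)
        f(k=3)
          f(k=2)
            f(k=1)
            -> return 1
            f(k=0)
            -> return 0
          -> return 1
          f(k=1)
          -> return 1
        -> return 2
        f(k=2) -> return 1  (same call as traced above)
      -> return 3
      f(k=3) -> return 2  (same call as traced above)
    -> return 5
    f(k=4) -> return 3  (same call as traced above)
  -> return 8
  f(k=5) -> return 5  (same call as traced above)
-> return 13

cnt is incremented once per call, so count the calls in each subtree. Let C(k) = number of calls made by f(k).
C(0) = C(1) = 1 (base case, no recursion); C(k) = 1 + C(k - 1) + C(k - 2) otherwise.
C(2) = 1 + C(1) + C(0) = 1 + 1 + 1 = 3
C(3) = 1 + C(2) + C(1) = 1 + 3 + 1 = 5
C(4) = 1 + C(3) + C(2) = 1 + 5 + 3 = 9
C(5) = 1 + C(4) + C(3) = 1 + 9 + 5 = 15
C(6) = 1 + C(5) + C(4) = 1 + 15 + 9 = 25
C(7) = 1 + C(6) + C(5) = 1 + 25 + 15 = 41
cnt = C(7) = 41

Final answer: 41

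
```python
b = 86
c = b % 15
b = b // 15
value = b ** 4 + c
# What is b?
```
Trace:
  b=86
  b=86, c=11
  b=5, c=11
  b=5, c=11, value=636

Final answer: 5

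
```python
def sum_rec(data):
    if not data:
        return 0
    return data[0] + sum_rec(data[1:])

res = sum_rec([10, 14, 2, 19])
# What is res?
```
Call trace:
sum_rec(data=[10, 14, 2, 19])
  sum_rec(data=[14, 2, 19])
    sum_rec(data=[2, 19])
      sum_rec(data=[19])
        sum_rec(data=[])
        -> return 0
      -> return 19
    -> return 21
  -> return 35
-> return 45

Final answer: 45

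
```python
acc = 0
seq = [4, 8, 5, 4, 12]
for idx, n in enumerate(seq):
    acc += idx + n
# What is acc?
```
Trace:
  acc=0
  acc=4, idx=0, n=4
  acc=13, idx=1, n=8
  acc=20, idx=2, n=5
  acc=27, idx=3, n=4
  acc=43, idx=4, n=12

Final answer: 43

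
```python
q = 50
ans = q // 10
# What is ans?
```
Trace:
  q=50
  q=50, ans=5

Final answer: 5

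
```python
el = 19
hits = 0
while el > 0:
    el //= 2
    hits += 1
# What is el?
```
Trace:
  el=19
  el=19, hits=0
  el=9, hits=1
  el=4, hits=2
  el=2, hits=3
  el=1, hits=4
  el=0, hits=5

Final answer: 0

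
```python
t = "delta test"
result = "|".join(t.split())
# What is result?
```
Trace:
  t='delta test'
  t='delta test', result='delta|test'

Final answer: 'delta|test'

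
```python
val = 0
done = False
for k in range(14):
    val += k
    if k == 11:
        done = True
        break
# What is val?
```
Trace:
  val=0
  val=0, done=False
  val=0, done=False, k=0
  val=1, done=False, k=1
  val=3, done=False, k=2
  val=6, done=False, k=3
  val=10, done=False, k=4
  val=15, done=False, k=5
  val=21, done=False, k=6
  val=28, done=False, k=7
  val=36, done=False, k=8
  val=45, done=False, k=9
  val=55, done=False, k=10
  val=66, done=True, k=11

Final answer: 66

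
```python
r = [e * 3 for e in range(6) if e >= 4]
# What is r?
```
Trace:
  e=0
  e=1
  e=2
  e=3
  e=4
  e=5
  r=[12, 15]

Final answer: [12, 15]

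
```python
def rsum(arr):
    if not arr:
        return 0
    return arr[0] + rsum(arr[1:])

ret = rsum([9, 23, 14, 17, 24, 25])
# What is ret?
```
Call trace:
rsum(arr=[9, 23, 14, 17, 24, 25])
  rsum(arr=[23, 14, 17, 24, 25])
    rsum(arr=[14, 17, 24, 25])
      rsum(arr=[17, 24, 25])
        rsum(arr=[24, 25])
          rsum(arr=[25])
            rsum(arr=[])
            -> return 0
          -> return 25
        -> return 49
      -> return 66
    -> return 80
  -> return 103
-> return 112

Final answer: 112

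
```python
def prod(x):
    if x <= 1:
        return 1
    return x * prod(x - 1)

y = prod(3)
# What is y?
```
Call trace:
prod(x=3)
  prod(x=2)
    prod(x=1)
    -> return 1
  -> return 2
-> return 6

Final answer: 6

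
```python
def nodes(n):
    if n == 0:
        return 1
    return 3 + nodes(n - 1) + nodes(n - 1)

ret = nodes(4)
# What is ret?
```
Call trace (a repeated sub-call is expanded the first time; later identical calls just restate its return value):
nodes(n=4)
  nodes(n=3)
    nodes(n=2)
      nodes(n=1)
        nodes(n=0)
        -> return 1
        nodes(n=0)
        -> return 1
      -> return 5
      nodes(n=1) -> return 5  (same call as traced above)
    -> return 13
    nodes(n=2) -> return 13  (same call as traced above)
  -> return 29
  nodes(n=3) -> return 29  (same call as traced above)
-> return 61

Final answer: 61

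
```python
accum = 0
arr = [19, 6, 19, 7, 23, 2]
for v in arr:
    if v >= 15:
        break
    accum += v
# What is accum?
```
Trace:
  accum=0
  accum=0, v=19

Final answer: 0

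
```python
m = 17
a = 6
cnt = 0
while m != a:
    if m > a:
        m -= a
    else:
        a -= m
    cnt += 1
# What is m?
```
Trace:
  m=17
  m=17, a=6
  m=17, a=6, cnt=0
  m=11, a=6, cnt=1
  m=5, a=6, cnt=2
  m=5, a=1, cnt=3
  m=4, a=1, cnt=4
  m=3, a=1, cnt=5
  m=2, a=1, cnt=6
  m=1, a=1, cnt=7

Final answer: 1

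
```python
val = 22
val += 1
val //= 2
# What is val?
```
Trace:
  val=22
  val=23
  val=11

Final answer: 11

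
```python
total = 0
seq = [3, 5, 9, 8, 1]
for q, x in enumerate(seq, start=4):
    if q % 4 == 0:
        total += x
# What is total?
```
Trace:
  total=0
  total=3, q=4, x=3
  total=3, q=5, x=5
  total=3, q=6, x=9
  total=3, q=7, x=8
  total=4, q=8, x=1

Final answer: 4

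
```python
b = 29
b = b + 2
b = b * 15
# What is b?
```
Trace:
  b=29
  b=31
  b=465

Final answer: 465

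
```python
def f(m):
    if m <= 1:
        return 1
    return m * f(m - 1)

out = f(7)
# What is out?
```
Call trace:
f(m=7)
  f(m=6)
    f(m=5)
      f(m=4)
        f(m=3)
          f(m=2)
            f(m=1)
            -> return 1
          -> return 2
        -> return 6
      -> return 24
    -> return 120
  -> return 720
-> return 5040

Final answer: 5040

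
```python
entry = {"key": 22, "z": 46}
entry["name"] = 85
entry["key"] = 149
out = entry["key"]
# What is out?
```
Trace:
  entry={'key': 22, 'z': 46}
  entry={'key': 22, 'z': 46, 'name': 85}
  entry={'key': 149, 'z': 46, 'name': 85}
  entry={'key': 149, 'z': 46, 'name': 85}, out=149

Final answer: 149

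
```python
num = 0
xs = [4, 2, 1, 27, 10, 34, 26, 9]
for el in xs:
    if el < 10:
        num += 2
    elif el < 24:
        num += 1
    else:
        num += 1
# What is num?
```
Trace:
  num=0
  num=2, el=4
  num=4, el=2
  num=6, el=1
  num=7, el=27
  num=8, el=10
  num=9, el=34
  num=10, el=26
  num=12, el=9

Final answer: 12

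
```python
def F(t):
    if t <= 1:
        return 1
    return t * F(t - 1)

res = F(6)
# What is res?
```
Call trace:
F(t=6)
  F(t=5)
    F(t=4)
      F(t=3)
        F(t=2)
          F(t=1)
          -> return 1
        -> return 2
      -> return 6
    -> return 24
  -> return 120
-> return 720

Final answer: 720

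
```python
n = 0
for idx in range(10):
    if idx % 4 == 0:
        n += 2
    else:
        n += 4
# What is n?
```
Trace:
  n=0
  n=2, idx=0
  n=6, idx=1
  n=10, idx=2
  n=14, idx=3
  n=16, idx=4
  n=20, idx=5
  n=24, idx=6
  n=28, idx=7
  n=30, idx=8
  n=34, idx=9

Final answer: 34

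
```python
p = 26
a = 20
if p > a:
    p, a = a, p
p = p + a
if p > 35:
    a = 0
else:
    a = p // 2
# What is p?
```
Trace:
  p=26
  p=26, a=20
  p=20, a=26
  p=46, a=26
  p=46, a=0

Final answer: 46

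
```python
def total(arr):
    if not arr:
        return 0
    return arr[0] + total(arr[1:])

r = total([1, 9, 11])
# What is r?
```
Call trace:
total(arr=[1, 9, 11])
  total(arr=[9, 11])
    total(arr=[11])
      total(arr=[])
      -> return 0
    -> return 11
  -> return 20
-> return 21

Final answer: 21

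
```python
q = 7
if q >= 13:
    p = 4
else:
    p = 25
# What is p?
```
Trace:
  q=7
  q=7, p=25

Final answer: 25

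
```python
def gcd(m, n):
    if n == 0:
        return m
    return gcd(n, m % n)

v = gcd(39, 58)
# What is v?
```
Call trace:
gcd(m=39, n=58)
  gcd(m=58, n=39)
    gcd(m=39, n=19)
      gcd(m=19, n=1)
        gcd(m=1, n=0)
        -> return 1
      -> return 1
    -> return 1
  -> return 1
-> return 1

Final answer: 1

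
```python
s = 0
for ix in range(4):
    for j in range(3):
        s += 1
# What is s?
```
Trace:
  s=0
  s=1, ix=0, j=0
  s=2, ix=0, j=1
  s=3, ix=0, j=2
  s=4, ix=1, j=0
  s=5, ix=1, j=1
  s=6, ix=1, j=2
  s=7, ix=2, j=0
  s=8, ix=2, j=1
  s=9, ix=2, j=2
  s=10, ix=3, j=0
  s=11, ix=3, j=1
  s=12, ix=3, j=2

Final answer: 12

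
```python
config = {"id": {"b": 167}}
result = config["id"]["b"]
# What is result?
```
Trace:
  config={'id': {'b': 167}}
  config={'id': {'b': 167}}, result=167

Final answer: 167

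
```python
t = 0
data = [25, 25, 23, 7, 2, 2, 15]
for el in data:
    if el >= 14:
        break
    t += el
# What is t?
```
Trace:
  t=0
  t=0, el=25

Final answer: 0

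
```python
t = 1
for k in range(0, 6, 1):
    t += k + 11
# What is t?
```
Trace:
  t=1
  t=12, k=0
  t=24, k=1
  t=37, k=2
  t=51, k=3
  t=66, k=4
  t=82, k=5

Final answer: 82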